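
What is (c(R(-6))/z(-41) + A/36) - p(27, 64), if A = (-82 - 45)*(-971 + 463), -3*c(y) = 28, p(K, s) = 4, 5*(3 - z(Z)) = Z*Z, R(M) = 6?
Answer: 1915097/1071 ≈ 1788.1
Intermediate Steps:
z(Z) = 3 - Z²/5 (z(Z) = 3 - Z*Z/5 = 3 - Z²/5)
c(y) = -28/3 (c(y) = -⅓*28 = -28/3)
A = 64516 (A = -127*(-508) = 64516)
(c(R(-6))/z(-41) + A/36) - p(27, 64) = (-28/(3*(3 - ⅕*(-41)²)) + 64516/36) - 1*4 = (-28/(3*(3 - ⅕*1681)) + 64516*(1/36)) - 4 = (-28/(3*(3 - 1681/5)) + 16129/9) - 4 = (-28/(3*(-1666/5)) + 16129/9) - 4 = (-28/3*(-5/1666) + 16129/9) - 4 = (10/357 + 16129/9) - 4 = 1919381/1071 - 4 = 1915097/1071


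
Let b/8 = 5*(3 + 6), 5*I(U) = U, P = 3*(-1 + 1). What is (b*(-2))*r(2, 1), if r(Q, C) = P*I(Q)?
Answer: 0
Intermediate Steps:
P = 0 (P = 3*0 = 0)
I(U) = U/5
b = 360 (b = 8*(5*(3 + 6)) = 8*(5*9) = 8*45 = 360)
r(Q, C) = 0 (r(Q, C) = 0*(Q/5) = 0)
(b*(-2))*r(2, 1) = (360*(-2))*0 = -720*0 = 0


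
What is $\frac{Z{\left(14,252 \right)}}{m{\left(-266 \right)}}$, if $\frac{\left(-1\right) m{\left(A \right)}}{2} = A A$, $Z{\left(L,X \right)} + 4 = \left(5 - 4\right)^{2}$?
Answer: $\frac{3}{141512} \approx 2.12 \cdot 10^{-5}$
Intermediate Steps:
$Z{\left(L,X \right)} = -3$ ($Z{\left(L,X \right)} = -4 + \left(5 - 4\right)^{2} = -4 + 1^{2} = -4 + 1 = -3$)
$m{\left(A \right)} = - 2 A^{2}$ ($m{\left(A \right)} = - 2 A A = - 2 A^{2}$)
$\frac{Z{\left(14,252 \right)}}{m{\left(-266 \right)}} = - \frac{3}{\left(-2\right) \left(-266\right)^{2}} = - \frac{3}{\left(-2\right) 70756} = - \frac{3}{-141512} = \left(-3\right) \left(- \frac{1}{141512}\right) = \frac{3}{141512}$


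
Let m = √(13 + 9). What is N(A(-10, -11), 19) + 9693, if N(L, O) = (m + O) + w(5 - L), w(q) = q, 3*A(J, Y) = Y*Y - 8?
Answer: 29038/3 + √22 ≈ 9684.0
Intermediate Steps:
A(J, Y) = -8/3 + Y²/3 (A(J, Y) = (Y*Y - 8)/3 = (Y² - 8)/3 = (-8 + Y²)/3 = -8/3 + Y²/3)
m = √22 ≈ 4.6904
N(L, O) = 5 + O + √22 - L (N(L, O) = (√22 + O) + (5 - L) = (O + √22) + (5 - L) = 5 + O + √22 - L)
N(A(-10, -11), 19) + 9693 = (5 + 19 + √22 - (-8/3 + (⅓)*(-11)²)) + 9693 = (5 + 19 + √22 - (-8/3 + (⅓)*121)) + 9693 = (5 + 19 + √22 - (-8/3 + 121/3)) + 9693 = (5 + 19 + √22 - 1*113/3) + 9693 = (5 + 19 + √22 - 113/3) + 9693 = (-41/3 + √22) + 9693 = 29038/3 + √22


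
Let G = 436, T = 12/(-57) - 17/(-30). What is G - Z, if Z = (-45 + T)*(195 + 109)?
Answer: 210116/15 ≈ 14008.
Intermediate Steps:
T = 203/570 (T = 12*(-1/57) - 17*(-1/30) = -4/19 + 17/30 = 203/570 ≈ 0.35614)
Z = -203576/15 (Z = (-45 + 203/570)*(195 + 109) = -25447/570*304 = -203576/15 ≈ -13572.)
G - Z = 436 - 1*(-203576/15) = 436 + 203576/15 = 210116/15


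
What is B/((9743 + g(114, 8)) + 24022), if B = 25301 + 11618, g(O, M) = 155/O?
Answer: 4208766/3849365 ≈ 1.0934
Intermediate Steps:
B = 36919
B/((9743 + g(114, 8)) + 24022) = 36919/((9743 + 155/114) + 24022) = 36919/(1110857/114 + 24022) = 36919/(3849365/114) = 36919*(114/3849365) = 4208766/3849365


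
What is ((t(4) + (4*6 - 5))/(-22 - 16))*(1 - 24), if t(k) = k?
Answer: 529/38 ≈ 13.921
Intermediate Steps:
((t(4) + (4*6 - 5))/(-22 - 16))*(1 - 24) = ((4 + (4*6 - 5))/(-22 - 16))*(1 - 24) = ((4 + (24 - 5))/(-38))*(-23) = ((4 + 19)*(-1/38))*(-23) = (23*(-1/38))*(-23) = -23/38*(-23) = 529/38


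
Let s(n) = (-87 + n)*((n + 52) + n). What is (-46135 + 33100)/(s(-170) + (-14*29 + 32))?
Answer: -13035/73642 ≈ -0.17701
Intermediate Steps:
s(n) = (-87 + n)*(52 + 2*n) (s(n) = (-87 + n)*((52 + n) + n) = (-87 + n)*(52 + 2*n))
(-46135 + 33100)/(s(-170) + (-14*29 + 32)) = (-46135 + 33100)/((-4524 - 122*(-170) + 2*(-170)²) + (-14*29 + 32)) = -13035/((-4524 + 20740 + 2*28900) + (-406 + 32)) = -13035/((-4524 + 20740 + 57800) - 374) = -13035/(74016 - 374) = -13035/73642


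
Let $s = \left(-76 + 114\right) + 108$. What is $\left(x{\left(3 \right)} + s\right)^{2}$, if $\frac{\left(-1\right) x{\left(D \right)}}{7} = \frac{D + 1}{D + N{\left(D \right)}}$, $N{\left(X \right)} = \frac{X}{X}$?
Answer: $19321$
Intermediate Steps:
$N{\left(X \right)} = 1$
$x{\left(D \right)} = -7$ ($x{\left(D \right)} = - 7 \frac{D + 1}{D + 1} = - 7 \frac{1 + D}{1 + D} = \left(-7\right) 1 = -7$)
$s = 146$ ($s = 38 + 108 = 146$)
$\left(x{\left(3 \right)} + s\right)^{2} = \left(-7 + 146\right)^{2} = 139^{2} = 19321$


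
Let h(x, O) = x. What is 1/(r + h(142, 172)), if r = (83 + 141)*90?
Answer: 1/20302 ≈ 4.9256e-5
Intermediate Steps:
r = 20160 (r = 224*90 = 20160)
1/(r + h(142, 172)) = 1/(20160 + 142) = 1/20302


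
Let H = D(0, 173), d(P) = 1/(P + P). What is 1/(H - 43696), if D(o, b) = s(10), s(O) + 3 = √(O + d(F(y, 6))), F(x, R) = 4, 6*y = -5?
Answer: -349592/15276820727 - 18*√2/15276820727 ≈ -2.2885e-5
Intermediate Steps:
y = -⅚ (y = (⅙)*(-5) = -⅚ ≈ -0.83333)
d(P) = 1/(2*P)
s(O) = -3 + √(⅛ + O) (s(O) = -3 + √(O + (½)/4) = -3 + √(O + (½)*(¼)) = -3 + √(O + ⅛) = -3 + √(⅛ + O))
D(o, b) = -3 + 9*√2/4 (D(o, b) = -3 + √(2 + 16*10)/4 = -3 + √(2 + 160)/4 = -3 + √162/4 = -3 + (9*√2)/4 = -3 + 9*√2/4)
H = -3 + 9*√2/4 ≈ 0.18198
1/(H - 43696) = 1/((-3 + 9*√2/4) - 43696) = 1/(-43699 + 9*√2/4)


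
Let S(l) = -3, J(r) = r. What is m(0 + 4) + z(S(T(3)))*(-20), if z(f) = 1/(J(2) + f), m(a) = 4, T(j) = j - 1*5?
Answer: 24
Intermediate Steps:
T(j) = -5 + j (T(j) = j - 5 = -5 + j)
z(f) = 1/(2 + f)
m(0 + 4) + z(S(T(3)))*(-20) = 4 - 20/(2 - 3) = 4 - 20/(-1) = 4 - 1*(-20) = 4 + 20 = 24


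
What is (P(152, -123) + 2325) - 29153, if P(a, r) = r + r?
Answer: -27074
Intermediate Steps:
P(a, r) = 2*r
(P(152, -123) + 2325) - 29153 = (2*(-123) + 2325) - 29153 = (-246 + 2325) - 29153 = 2079 - 29153 = -27074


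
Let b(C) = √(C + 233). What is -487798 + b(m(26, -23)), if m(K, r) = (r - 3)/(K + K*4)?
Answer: -487798 + 2*√1455/5 ≈ -4.8778e+5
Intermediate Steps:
m(K, r) = (-3 + r)/(5*K) (m(K, r) = (-3 + r)/(K + 4*K) = (-3 + r)/((5*K)) = (-3 + r)*(1/(5*K)) = (-3 + r)/(5*K))
b(C) = √(233 + C)
-487798 + b(m(26, -23)) = -487798 + √(233 + (⅕)*(-3 - 23)/26) = -487798 + √(233 + (⅕)*(1/26)*(-26)) = -487798 + √(233 - ⅕) = -487798 + √(1164/5) = -487798 + 2*√1455/5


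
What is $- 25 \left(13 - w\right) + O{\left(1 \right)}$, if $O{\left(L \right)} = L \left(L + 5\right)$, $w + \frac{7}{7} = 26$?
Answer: $306$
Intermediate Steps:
$w = 25$ ($w = -1 + 26 = 25$)
$O{\left(L \right)} = L \left(5 + L\right)$
$- 25 \left(13 - w\right) + O{\left(1 \right)} = - 25 \left(13 - 25\right) + 1 \left(5 + 1\right) = - 25 \left(13 - 25\right) + 1 \cdot 6 = \left(-25\right) \left(-12\right) + 6 = 300 + 6 = 306$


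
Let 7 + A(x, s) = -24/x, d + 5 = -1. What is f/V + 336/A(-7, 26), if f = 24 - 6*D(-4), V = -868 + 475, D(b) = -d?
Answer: -308012/3275 ≈ -94.049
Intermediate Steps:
d = -6 (d = -5 - 1 = -6)
D(b) = 6 (D(b) = -1*(-6) = 6)
A(x, s) = -7 - 24/x
V = -393
f = -12 (f = 24 - 6*6 = 24 - 36 = -12)
f/V + 336/A(-7, 26) = -12/(-393) + 336/(-7 - 24/(-7)) = -12*(-1/393) + 336/(-7 - 24*(-1/7)) = 4/131 + 336/(-7 + 24/7) = 4/131 + 336/(-25/7) = 4/131 + 336*(-7/25) = 4/131 - 2352/25 = -308012/3275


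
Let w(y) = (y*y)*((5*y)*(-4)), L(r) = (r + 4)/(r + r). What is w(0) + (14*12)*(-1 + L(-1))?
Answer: -420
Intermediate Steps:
L(r) = (4 + r)/(2*r) (L(r) = (4 + r)/((2*r)) = (4 + r)*(1/(2*r)) = (4 + r)/(2*r))
w(y) = -20*y**3 (w(y) = y**2*(-20*y) = -20*y**3)
w(0) + (14*12)*(-1 + L(-1)) = -20*0**3 + (14*12)*(-1 + (1/2)*(4 - 1)/(-1)) = -20*0 + 168*(-1 + (1/2)*(-1)*3) = 0 + 168*(-1 - 3/2) = 0 + 168*(-5/2) = 0 - 420 = -420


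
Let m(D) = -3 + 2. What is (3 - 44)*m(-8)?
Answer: 41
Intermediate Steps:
m(D) = -1
(3 - 44)*m(-8) = (3 - 44)*(-1) = -41*(-1) = 41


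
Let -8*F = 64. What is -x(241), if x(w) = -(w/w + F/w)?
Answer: 233/241 ≈ 0.96680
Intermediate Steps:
F = -8 (F = -⅛*64 = -8)
x(w) = -1 + 8/w (x(w) = -(w/w - 8/w) = -(1 - 8/w) = -1 + 8/w)
-x(241) = -(8 - 1*241)/241 = -(8 - 241)/241 = -(-233)/241 = -1*(-233/241) = 233/241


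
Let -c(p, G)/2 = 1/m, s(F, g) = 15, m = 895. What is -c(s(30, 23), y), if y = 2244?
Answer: 2/895 ≈ 0.0022346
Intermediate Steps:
c(p, G) = -2/895
-c(s(30, 23), y) = -1*(-2/895) = 2/895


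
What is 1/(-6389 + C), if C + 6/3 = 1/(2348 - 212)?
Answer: -2136/13651175 ≈ -0.00015647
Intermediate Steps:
C = -4271/2136 (C = -2 + 1/(2348 - 212) = -2 + 1/2136 = -4271/2136 ≈ -1.9995)
1/(-6389 + C) = 1/(-6389 - 4271/2136) = 1/(-13651175/2136) = -2136/13651175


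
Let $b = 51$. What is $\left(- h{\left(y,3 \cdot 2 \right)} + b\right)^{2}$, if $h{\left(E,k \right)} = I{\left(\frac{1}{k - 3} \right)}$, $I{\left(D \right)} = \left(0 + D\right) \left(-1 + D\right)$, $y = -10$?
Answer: $\frac{212521}{81} \approx 2623.7$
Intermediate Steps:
$I{\left(D \right)} = D \left(-1 + D\right)$
$h{\left(E,k \right)} = \frac{-1 + \frac{1}{-3 + k}}{-3 + k}$ ($h{\left(E,k \right)} = \frac{-1 + \frac{1}{k - 3}}{k - 3} = \frac{-1 + \frac{1}{-3 + k}}{-3 + k}$)
$\left(- h{\left(y,3 \cdot 2 \right)} + b\right)^{2} = \left(- \frac{4 - 3 \cdot 2}{\left(-3 + 3 \cdot 2\right)^{2}} + 51\right)^{2} = \left(- \frac{4 - 6}{\left(-3 + 6\right)^{2}} + 51\right)^{2} = \left(- \frac{4 - 6}{9} + 51\right)^{2} = \left(- \frac{-2}{9} + 51\right)^{2} = \left(\left(-1\right) \left(- \frac{2}{9}\right) + 51\right)^{2} = \left(\frac{2}{9} + 51\right)^{2} = \left(\frac{461}{9}\right)^{2} = \frac{212521}{81}$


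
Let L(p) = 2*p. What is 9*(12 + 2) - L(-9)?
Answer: 144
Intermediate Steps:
9*(12 + 2) - L(-9) = 9*(12 + 2) - 2*(-9) = 9*14 - 1*(-18) = 126 + 18 = 144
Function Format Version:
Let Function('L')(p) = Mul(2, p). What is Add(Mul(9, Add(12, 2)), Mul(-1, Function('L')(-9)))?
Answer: 144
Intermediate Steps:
Add(Mul(9, Add(12, 2)), Mul(-1, Function('L')(-9))) = Add(Mul(9, Add(12, 2)), Mul(-1, Mul(2, -9))) = Add(Mul(9, 14), Mul(-1, -18)) = Add(126, 18) = 144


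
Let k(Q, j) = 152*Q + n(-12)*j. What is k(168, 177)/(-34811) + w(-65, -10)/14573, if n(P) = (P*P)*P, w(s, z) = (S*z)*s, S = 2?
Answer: 317719820/39023131 ≈ 8.1418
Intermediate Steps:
w(s, z) = 2*s*z (w(s, z) = (2*z)*s = 2*s*z)
n(P) = P³ (n(P) = P²*P = P³)
k(Q, j) = -1728*j + 152*Q (k(Q, j) = 152*Q + (-12)³*j = 152*Q - 1728*j = -1728*j + 152*Q)
k(168, 177)/(-34811) + w(-65, -10)/14573 = (-1728*177 + 152*168)/(-34811) + (2*(-65)*(-10))/14573 = (-305856 + 25536)*(-1/34811) + 1300*(1/14573) = -280320*(-1/34811) + 100/1121 = 280320/34811 + 100/1121 = 317719820/39023131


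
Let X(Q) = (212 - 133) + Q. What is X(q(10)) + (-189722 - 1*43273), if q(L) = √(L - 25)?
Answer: -232916 + I*√15 ≈ -2.3292e+5 + 3.873*I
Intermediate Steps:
q(L) = √(-25 + L)
X(Q) = 79 + Q
X(q(10)) + (-189722 - 1*43273) = (79 + √(-25 + 10)) + (-189722 - 1*43273) = (79 + √(-15)) + (-189722 - 43273) = (79 + I*√15) - 232995 = -232916 + I*√15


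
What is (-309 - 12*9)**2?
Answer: 173889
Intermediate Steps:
(-309 - 12*9)**2 = (-309 - 108)**2 = (-417)**2 = 173889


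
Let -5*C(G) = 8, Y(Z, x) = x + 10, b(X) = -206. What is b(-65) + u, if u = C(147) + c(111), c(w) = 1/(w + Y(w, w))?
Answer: -240811/1160 ≈ -207.60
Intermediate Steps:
Y(Z, x) = 10 + x
c(w) = 1/(10 + 2*w) (c(w) = 1/(w + (10 + w)) = 1/(10 + 2*w))
C(G) = -8/5 (C(G) = -1/5*8 = -8/5)
u = -1851/1160 (u = -8/5 + 1/(2*(5 + 111)) = -8/5 + (1/2)/116 = -8/5 + (1/2)*(1/116) = -8/5 + 1/232 = -1851/1160 ≈ -1.5957)
b(-65) + u = -206 - 1851/1160 = -240811/1160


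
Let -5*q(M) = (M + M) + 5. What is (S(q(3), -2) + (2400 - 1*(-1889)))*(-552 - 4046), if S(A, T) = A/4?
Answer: -197182931/10 ≈ -1.9718e+7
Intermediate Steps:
q(M) = -1 - 2*M/5 (q(M) = -((M + M) + 5)/5 = -(2*M + 5)/5 = -(5 + 2*M)/5 = -1 - 2*M/5)
S(A, T) = A/4 (S(A, T) = A*(¼) = A/4)
(S(q(3), -2) + (2400 - 1*(-1889)))*(-552 - 4046) = ((-1 - ⅖*3)/4 + (2400 - 1*(-1889)))*(-552 - 4046) = ((-1 - 6/5)/4 + (2400 + 1889))*(-4598) = ((¼)*(-11/5) + 4289)*(-4598) = (-11/20 + 4289)*(-4598) = (85769/20)*(-4598) = -197182931/10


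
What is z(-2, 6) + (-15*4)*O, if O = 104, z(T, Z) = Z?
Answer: -6234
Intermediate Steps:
z(-2, 6) + (-15*4)*O = 6 - 15*4*104 = 6 - 60*104 = 6 - 6240 = -6234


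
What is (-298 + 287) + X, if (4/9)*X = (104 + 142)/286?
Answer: -5185/572 ≈ -9.0647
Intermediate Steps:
X = 1107/572 (X = 9*((104 + 142)/286)/4 = 9*(246*(1/286))/4 = (9/4)*(123/143) = 1107/572 ≈ 1.9353)
(-298 + 287) + X = (-298 + 287) + 1107/572 = -11 + 1107/572 = -5185/572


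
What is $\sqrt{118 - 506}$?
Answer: $2 i \sqrt{97} \approx 19.698 i$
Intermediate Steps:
$\sqrt{118 - 506} = \sqrt{-388} = 2 i \sqrt{97}$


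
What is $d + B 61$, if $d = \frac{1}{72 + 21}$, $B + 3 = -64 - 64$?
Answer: $- \frac{743162}{93} \approx -7991.0$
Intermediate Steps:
$B = -131$ ($B = -3 - 128 = -131$)
$d = \frac{1}{93} \approx 0.010753$
$d + B 61 = \frac{1}{93} - 7991 = - \frac{743162}{93}$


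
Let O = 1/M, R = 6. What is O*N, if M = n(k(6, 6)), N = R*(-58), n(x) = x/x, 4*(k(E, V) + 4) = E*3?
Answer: -348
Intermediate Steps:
k(E, V) = -4 + 3*E/4 (k(E, V) = -4 + (E*3)/4 = -4 + (3*E)/4 = -4 + 3*E/4)
n(x) = 1
N = -348 (N = 6*(-58) = -348)
M = 1
O = 1 (O = 1/1 = 1)
O*N = 1*(-348) = -348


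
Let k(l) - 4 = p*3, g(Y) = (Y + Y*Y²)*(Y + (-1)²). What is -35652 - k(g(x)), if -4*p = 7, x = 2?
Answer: -142603/4 ≈ -35651.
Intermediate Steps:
p = -7/4 (p = -¼*7 = -7/4 ≈ -1.7500)
g(Y) = (1 + Y)*(Y + Y³) (g(Y) = (Y + Y³)*(Y + 1) = (Y + Y³)*(1 + Y) = (1 + Y)*(Y + Y³))
k(l) = -5/4 (k(l) = 4 - 7/4*3 = 4 - 21/4 = -5/4)
-35652 - k(g(x)) = -35652 - 1*(-5/4) = -35652 + 5/4 = -142603/4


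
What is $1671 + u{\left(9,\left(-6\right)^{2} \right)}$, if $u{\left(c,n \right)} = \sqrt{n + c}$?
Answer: $1671 + 3 \sqrt{5} \approx 1677.7$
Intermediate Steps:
$u{\left(c,n \right)} = \sqrt{c + n}$
$1671 + u{\left(9,\left(-6\right)^{2} \right)} = 1671 + \sqrt{9 + \left(-6\right)^{2}} = 1671 + \sqrt{9 + 36} = 1671 + \sqrt{45} = 1671 + 3 \sqrt{5}$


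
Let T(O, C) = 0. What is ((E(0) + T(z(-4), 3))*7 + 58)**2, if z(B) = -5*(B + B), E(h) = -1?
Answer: 2601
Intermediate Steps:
z(B) = -10*B
((E(0) + T(z(-4), 3))*7 + 58)**2 = ((-1 + 0)*7 + 58)**2 = (-1*7 + 58)**2 = (-7 + 58)**2 = 51**2 = 2601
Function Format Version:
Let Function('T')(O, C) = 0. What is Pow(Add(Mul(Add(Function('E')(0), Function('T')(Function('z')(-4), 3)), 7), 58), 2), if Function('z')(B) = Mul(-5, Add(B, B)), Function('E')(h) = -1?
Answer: 2601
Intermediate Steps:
Function('z')(B) = Mul(-10, B) (Function('z')(B) = Mul(-5, Mul(2, B)) = Mul(-10, B))
Pow(Add(Mul(Add(Function('E')(0), Function('T')(Function('z')(-4), 3)), 7), 58), 2) = Pow(Add(Mul(Add(-1, 0), 7), 58), 2) = Pow(Add(Mul(-1, 7), 58), 2) = Pow(Add(-7, 58), 2) = Pow(51, 2) = 2601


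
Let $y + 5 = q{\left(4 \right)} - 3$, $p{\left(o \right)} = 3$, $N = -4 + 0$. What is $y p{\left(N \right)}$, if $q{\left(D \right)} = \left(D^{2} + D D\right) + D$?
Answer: $84$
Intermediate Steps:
$N = -4$
$q{\left(D \right)} = D + 2 D^{2}$ ($q{\left(D \right)} = \left(D^{2} + D^{2}\right) + D = 2 D^{2} + D = D + 2 D^{2}$)
$y = 28$ ($y = -5 + \left(4 \left(1 + 2 \cdot 4\right) - 3\right) = -5 - \left(3 - 4 \left(1 + 8\right)\right) = -5 + \left(4 \cdot 9 - 3\right) = -5 + \left(36 - 3\right) = -5 + 33 = 28$)
$y p{\left(N \right)} = 28 \cdot 3 = 84$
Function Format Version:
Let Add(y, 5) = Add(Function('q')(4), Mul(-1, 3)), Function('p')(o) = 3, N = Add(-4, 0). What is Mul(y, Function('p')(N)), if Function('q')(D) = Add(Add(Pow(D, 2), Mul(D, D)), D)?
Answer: 84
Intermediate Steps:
N = -4
Function('q')(D) = Add(D, Mul(2, Pow(D, 2))) (Function('q')(D) = Add(Add(Pow(D, 2), Pow(D, 2)), D) = Add(Mul(2, Pow(D, 2)), D) = Add(D, Mul(2, Pow(D, 2))))
y = 28 (y = Add(-5, Add(Mul(4, Add(1, Mul(2, 4))), Mul(-1, 3))) = Add(-5, Add(Mul(4, Add(1, 8)), -3)) = Add(-5, Add(Mul(4, 9), -3)) = Add(-5, Add(36, -3)) = Add(-5, 33) = 28)
Mul(y, Function('p')(N)) = Mul(28, 3) = 84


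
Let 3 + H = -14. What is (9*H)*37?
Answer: -5661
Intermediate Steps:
H = -17 (H = -3 - 14 = -17)
(9*H)*37 = (9*(-17))*37 = -153*37 = -5661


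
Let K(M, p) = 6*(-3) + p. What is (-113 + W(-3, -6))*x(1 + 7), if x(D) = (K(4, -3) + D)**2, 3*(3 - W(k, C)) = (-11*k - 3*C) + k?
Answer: -21294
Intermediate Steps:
K(M, p) = -18 + p
W(k, C) = 3 + C + 10*k/3 (W(k, C) = 3 - ((-11*k - 3*C) + k)/3 = 3 - (-10*k - 3*C)/3 = 3 + (C + 10*k/3) = 3 + C + 10*k/3)
x(D) = (-21 + D)**2 (x(D) = ((-18 - 3) + D)**2 = (-21 + D)**2)
(-113 + W(-3, -6))*x(1 + 7) = (-113 + (3 - 6 + (10/3)*(-3)))*(-21 + (1 + 7))**2 = (-113 + (3 - 6 - 10))*(-21 + 8)**2 = (-113 - 13)*(-13)**2 = -126*169 = -21294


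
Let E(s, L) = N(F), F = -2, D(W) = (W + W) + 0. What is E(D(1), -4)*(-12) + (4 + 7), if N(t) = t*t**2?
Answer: 107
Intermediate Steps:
D(W) = 2*W (D(W) = 2*W + 0 = 2*W)
N(t) = t**3
E(s, L) = -8 (E(s, L) = (-2)**3 = -8)
E(D(1), -4)*(-12) + (4 + 7) = -8*(-12) + (4 + 7) = 96 + 11 = 107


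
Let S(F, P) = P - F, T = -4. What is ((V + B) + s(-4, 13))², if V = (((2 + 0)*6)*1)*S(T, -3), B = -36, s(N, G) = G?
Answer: 121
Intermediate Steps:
V = 12 (V = (((2 + 0)*6)*1)*(-3 - 1*(-4)) = ((2*6)*1)*(-3 + 4) = (12*1)*1 = 12*1 = 12)
((V + B) + s(-4, 13))² = ((12 - 36) + 13)² = (-24 + 13)² = (-11)² = 121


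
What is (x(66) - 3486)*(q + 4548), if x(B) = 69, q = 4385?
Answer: -30524061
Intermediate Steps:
(x(66) - 3486)*(q + 4548) = (69 - 3486)*(4385 + 4548) = -3417*8933 = -30524061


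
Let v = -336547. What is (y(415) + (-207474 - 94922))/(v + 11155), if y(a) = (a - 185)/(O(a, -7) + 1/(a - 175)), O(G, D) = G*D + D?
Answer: 52834567321/56852408892 ≈ 0.92933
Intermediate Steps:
O(G, D) = D + D*G (O(G, D) = D*G + D = D + D*G)
y(a) = (-185 + a)/(-7 + 1/(-175 + a) - 7*a) (y(a) = (a - 185)/(-7*(1 + a) + 1/(a - 175)) = (-185 + a)/((-7 - 7*a) + 1/(-175 + a)) = (-185 + a)/(-7 + 1/(-175 + a) - 7*a))
(y(415) + (-207474 - 94922))/(v + 11155) = ((-32375 - 1*415² + 360*415)/(-1226 - 1218*415 + 7*415²) + (-207474 - 94922))/(-336547 + 11155) = ((-32375 - 1*172225 + 149400)/(-1226 - 505470 + 7*172225) - 302396)/(-325392) = ((-32375 - 172225 + 149400)/(-1226 - 505470 + 1205575) - 302396)*(-1/325392) = (-55200/698879 - 302396)*(-1/325392) = -211338269284/698879*(-1/325392) = 52834567321/56852408892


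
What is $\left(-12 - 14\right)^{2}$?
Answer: $676$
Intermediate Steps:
$\left(-12 - 14\right)^{2} = \left(-26\right)^{2} = 676$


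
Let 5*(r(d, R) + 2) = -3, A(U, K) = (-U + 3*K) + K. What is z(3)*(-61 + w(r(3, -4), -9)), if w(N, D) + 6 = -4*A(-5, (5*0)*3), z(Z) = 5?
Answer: -435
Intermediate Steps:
A(U, K) = -U + 4*K
r(d, R) = -13/5 (r(d, R) = -2 + (1/5)*(-3) = -2 - 3/5 = -13/5)
w(N, D) = -26 (w(N, D) = -6 - 4*(-1*(-5) + 4*((5*0)*3)) = -6 - 4*(5 + 4*(0*3)) = -6 - 4*(5 + 4*0) = -6 - 4*(5 + 0) = -6 - 4*5 = -6 - 20 = -26)
z(3)*(-61 + w(r(3, -4), -9)) = 5*(-61 - 26) = 5*(-87) = -435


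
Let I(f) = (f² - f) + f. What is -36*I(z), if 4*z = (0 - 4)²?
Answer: -576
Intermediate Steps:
z = 4 (z = (0 - 4)²/4 = (¼)*(-4)² = (¼)*16 = 4)
I(f) = f²
-36*I(z) = -36*4² = -36*16 = -576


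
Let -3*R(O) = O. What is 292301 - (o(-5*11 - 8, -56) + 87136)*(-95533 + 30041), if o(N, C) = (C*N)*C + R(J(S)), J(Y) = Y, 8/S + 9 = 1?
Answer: -21696295237/3 ≈ -7.2321e+9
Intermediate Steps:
S = -1 (S = 8/(-9 + 1) = 8/(-8) = 8*(-⅛) = -1)
R(O) = -O/3
o(N, C) = ⅓ + N*C² (o(N, C) = (C*N)*C - ⅓*(-1) = N*C² + ⅓ = ⅓ + N*C²)
292301 - (o(-5*11 - 8, -56) + 87136)*(-95533 + 30041) = 292301 - ((⅓ + (-5*11 - 8)*(-56)²) + 87136)*(-95533 + 30041) = 292301 - ((⅓ + (-55 - 8)*3136) + 87136)*(-65492) = 292301 - ((⅓ - 63*3136) + 87136)*(-65492) = 292301 - ((⅓ - 197568) + 87136)*(-65492) = 292301 - (-592703/3 + 87136)*(-65492) = 292301 - (-331295)*(-65492)/3 = 292301 - 1*21697172140/3 = 292301 - 21697172140/3 = -21696295237/3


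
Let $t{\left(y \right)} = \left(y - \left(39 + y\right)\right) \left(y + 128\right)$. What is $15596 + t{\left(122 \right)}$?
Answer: $5846$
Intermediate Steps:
$t{\left(y \right)} = -4992 - 39 y$ ($t{\left(y \right)} = - 39 \left(128 + y\right) = -4992 - 39 y$)
$15596 + t{\left(122 \right)} = 15596 - 9750 = 5846$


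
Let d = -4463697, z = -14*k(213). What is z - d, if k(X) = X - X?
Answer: 4463697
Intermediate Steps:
k(X) = 0
z = 0 (z = -14*0 = 0)
z - d = 0 - 1*(-4463697) = 0 + 4463697 = 4463697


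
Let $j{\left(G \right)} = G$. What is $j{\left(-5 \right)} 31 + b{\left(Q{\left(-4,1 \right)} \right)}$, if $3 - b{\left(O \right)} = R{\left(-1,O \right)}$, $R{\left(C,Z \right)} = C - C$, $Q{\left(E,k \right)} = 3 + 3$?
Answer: $-152$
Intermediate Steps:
$Q{\left(E,k \right)} = 6$
$R{\left(C,Z \right)} = 0$
$b{\left(O \right)} = 3$ ($b{\left(O \right)} = 3 - 0 = 3 + 0 = 3$)
$j{\left(-5 \right)} 31 + b{\left(Q{\left(-4,1 \right)} \right)} = \left(-5\right) 31 + 3 = -155 + 3 = -152$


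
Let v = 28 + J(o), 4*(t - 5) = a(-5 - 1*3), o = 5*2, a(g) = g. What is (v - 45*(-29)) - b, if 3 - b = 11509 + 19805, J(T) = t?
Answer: 32647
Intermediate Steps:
o = 10
t = 3 (t = 5 + (-5 - 1*3)/4 = 5 + (-5 - 3)/4 = 5 + (1/4)*(-8) = 5 - 2 = 3)
J(T) = 3
b = -31311 (b = 3 - (11509 + 19805) = 3 - 1*31314 = 3 - 31314 = -31311)
v = 31 (v = 28 + 3 = 31)
(v - 45*(-29)) - b = (31 - 45*(-29)) - 1*(-31311) = (31 + 1305) + 31311 = 1336 + 31311 = 32647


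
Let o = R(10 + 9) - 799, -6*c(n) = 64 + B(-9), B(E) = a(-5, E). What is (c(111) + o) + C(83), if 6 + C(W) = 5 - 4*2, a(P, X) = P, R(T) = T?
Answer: -4793/6 ≈ -798.83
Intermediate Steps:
B(E) = -5
C(W) = -9 (C(W) = -6 + (5 - 4*2) = -6 + (5 - 8) = -6 - 3 = -9)
c(n) = -59/6 (c(n) = -(64 - 5)/6 = -⅙*59 = -59/6)
o = -780 (o = (10 + 9) - 799 = 19 - 799 = -780)
(c(111) + o) + C(83) = (-59/6 - 780) - 9 = -4739/6 - 9 = -4793/6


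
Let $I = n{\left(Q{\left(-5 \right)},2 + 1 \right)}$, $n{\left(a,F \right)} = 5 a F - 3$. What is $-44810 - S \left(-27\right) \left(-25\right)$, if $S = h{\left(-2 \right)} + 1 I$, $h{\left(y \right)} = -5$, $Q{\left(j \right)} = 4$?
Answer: $-79910$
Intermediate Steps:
$n{\left(a,F \right)} = -3 + 5 F a$ ($n{\left(a,F \right)} = 5 F a - 3 = -3 + 5 F a$)
$I = 57$ ($I = -3 + 5 \left(2 + 1\right) 4 = -3 + 5 \cdot 3 \cdot 4 = -3 + 60 = 57$)
$S = 52$ ($S = -5 + 1 \cdot 57 = -5 + 57 = 52$)
$-44810 - S \left(-27\right) \left(-25\right) = -44810 - 52 \left(-27\right) \left(-25\right) = -44810 - \left(-1404\right) \left(-25\right) = -44810 - 35100 = -79910$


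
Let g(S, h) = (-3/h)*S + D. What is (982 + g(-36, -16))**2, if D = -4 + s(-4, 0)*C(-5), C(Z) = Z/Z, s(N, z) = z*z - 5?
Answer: 14938225/16 ≈ 9.3364e+5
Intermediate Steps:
s(N, z) = -5 + z**2 (s(N, z) = z**2 - 5 = -5 + z**2)
C(Z) = 1
D = -9 (D = -4 + (-5 + 0**2)*1 = -4 + (-5 + 0)*1 = -4 - 5*1 = -4 - 5 = -9)
g(S, h) = -9 - 3*S/h (g(S, h) = (-3/h)*S - 9 = -3*S/h - 9 = -9 - 3*S/h)
(982 + g(-36, -16))**2 = (982 + (-9 - 3*(-36)/(-16)))**2 = (982 + (-9 - 3*(-36)*(-1/16)))**2 = (982 + (-9 - 27/4))**2 = (982 - 63/4)**2 = (3865/4)**2 = 14938225/16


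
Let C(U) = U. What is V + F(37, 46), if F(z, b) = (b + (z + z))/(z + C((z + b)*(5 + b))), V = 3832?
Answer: 1636276/427 ≈ 3832.0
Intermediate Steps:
F(z, b) = (b + 2*z)/(z + (5 + b)*(b + z)) (F(z, b) = (b + (z + z))/(z + (z + b)*(5 + b)) = (b + 2*z)/(z + (b + z)*(5 + b)) = (b + 2*z)/(z + (5 + b)*(b + z)))
V + F(37, 46) = 3832 + (46 + 2*37)/(46² + 5*46 + 6*37 + 46*37) = 3832 + (46 + 74)/(2116 + 230 + 222 + 1702) = 3832 + 120/4270 = 3832 + (1/4270)*120 = 3832 + 12/427 = 1636276/427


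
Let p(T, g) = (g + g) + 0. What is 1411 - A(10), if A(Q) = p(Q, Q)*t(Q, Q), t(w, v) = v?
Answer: 1211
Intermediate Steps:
p(T, g) = 2*g (p(T, g) = 2*g + 0 = 2*g)
A(Q) = 2*Q² (A(Q) = (2*Q)*Q = 2*Q²)
1411 - A(10) = 1411 - 2*10² = 1411 - 2*100 = 1411 - 1*200 = 1411 - 200 = 1211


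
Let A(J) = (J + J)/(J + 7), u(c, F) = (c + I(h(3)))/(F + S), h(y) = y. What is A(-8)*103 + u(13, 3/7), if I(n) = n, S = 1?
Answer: 8296/5 ≈ 1659.2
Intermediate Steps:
u(c, F) = (3 + c)/(1 + F) (u(c, F) = (c + 3)/(F + 1) = (3 + c)/(1 + F))
A(J) = 2*J/(7 + J) (A(J) = (2*J)/(7 + J) = 2*J/(7 + J))
A(-8)*103 + u(13, 3/7) = (2*(-8)/(7 - 8))*103 + (3 + 13)/(1 + 3/7) = (2*(-8)/(-1))*103 + 16/(1 + 3*(⅐)) = (2*(-8)*(-1))*103 + 16/(1 + 3/7) = 16*103 + 16/(10/7) = 1648 + (7/10)*16 = 1648 + 56/5 = 8296/5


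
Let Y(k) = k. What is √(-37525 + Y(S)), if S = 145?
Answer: 2*I*√9345 ≈ 193.34*I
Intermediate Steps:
√(-37525 + Y(S)) = √(-37525 + 145) = √(-37380) = 2*I*√9345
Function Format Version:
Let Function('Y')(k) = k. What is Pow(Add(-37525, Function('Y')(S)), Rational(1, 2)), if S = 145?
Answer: Mul(2, I, Pow(9345, Rational(1, 2))) ≈ Mul(193.34, I)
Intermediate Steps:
Pow(Add(-37525, Function('Y')(S)), Rational(1, 2)) = Pow(Add(-37525, 145), Rational(1, 2)) = Pow(-37380, Rational(1, 2)) = Mul(2, I, Pow(9345, Rational(1, 2)))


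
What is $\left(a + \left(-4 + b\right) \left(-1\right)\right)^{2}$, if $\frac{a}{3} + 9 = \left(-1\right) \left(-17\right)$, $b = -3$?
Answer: $961$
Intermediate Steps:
$a = 24$ ($a = -27 + 3 \left(\left(-1\right) \left(-17\right)\right) = -27 + 3 \cdot 17 = -27 + 51 = 24$)
$\left(a + \left(-4 + b\right) \left(-1\right)\right)^{2} = \left(24 + \left(-4 - 3\right) \left(-1\right)\right)^{2} = \left(24 - -7\right)^{2} = \left(24 + 7\right)^{2} = 31^{2} = 961$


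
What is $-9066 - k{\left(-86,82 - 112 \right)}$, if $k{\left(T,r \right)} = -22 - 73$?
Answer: $-8971$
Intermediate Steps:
$k{\left(T,r \right)} = -95$ ($k{\left(T,r \right)} = -22 - 73 = -95$)
$-9066 - k{\left(-86,82 - 112 \right)} = -9066 - -95 = -9066 + 95 = -8971$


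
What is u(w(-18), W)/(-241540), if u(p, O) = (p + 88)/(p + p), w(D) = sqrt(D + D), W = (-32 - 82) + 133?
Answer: -1/483080 + 11*I/362310 ≈ -2.07e-6 + 3.0361e-5*I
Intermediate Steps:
W = 19 (W = -114 + 133 = 19)
w(D) = sqrt(2)*sqrt(D) (w(D) = sqrt(2*D) = sqrt(2)*sqrt(D))
u(p, O) = (88 + p)/(2*p) (u(p, O) = (88 + p)/((2*p)) = (88 + p)*(1/(2*p)) = (88 + p)/(2*p))
u(w(-18), W)/(-241540) = ((88 + sqrt(2)*sqrt(-18))/(2*((sqrt(2)*sqrt(-18)))))/(-241540) = ((88 + sqrt(2)*(3*I*sqrt(2)))/(2*((sqrt(2)*(3*I*sqrt(2))))))*(-1/241540) = ((88 + 6*I)/(2*((6*I))))*(-1/241540) = ((-I/6)*(88 + 6*I)/2)*(-1/241540) = -I*(88 + 6*I)/12*(-1/241540) = I*(88 + 6*I)/2898480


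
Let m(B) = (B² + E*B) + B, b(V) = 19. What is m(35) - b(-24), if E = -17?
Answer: 646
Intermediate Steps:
m(B) = B² - 16*B (m(B) = (B² - 17*B) + B = B² - 16*B)
m(35) - b(-24) = 35*(-16 + 35) - 1*19 = 35*19 - 19 = 665 - 19 = 646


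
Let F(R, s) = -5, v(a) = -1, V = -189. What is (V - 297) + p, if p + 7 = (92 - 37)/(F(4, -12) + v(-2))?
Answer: -3013/6 ≈ -502.17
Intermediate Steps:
p = -97/6 (p = -7 + (92 - 37)/(-5 - 1) = -7 + 55/(-6) = -7 + 55*(-⅙) = -7 - 55/6 = -97/6 ≈ -16.167)
(V - 297) + p = (-189 - 297) - 97/6 = -486 - 97/6 = -3013/6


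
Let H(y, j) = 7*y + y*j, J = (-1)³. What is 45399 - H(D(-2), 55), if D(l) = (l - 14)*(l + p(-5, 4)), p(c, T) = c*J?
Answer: 48375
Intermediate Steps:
J = -1
p(c, T) = -c (p(c, T) = c*(-1) = -c)
D(l) = (-14 + l)*(5 + l) (D(l) = (l - 14)*(l - 1*(-5)) = (-14 + l)*(l + 5) = (-14 + l)*(5 + l))
H(y, j) = 7*y + j*y
45399 - H(D(-2), 55) = 45399 - (-70 + (-2)² - 9*(-2))*(7 + 55) = 45399 - (-70 + 4 + 18)*62 = 45399 - (-48)*62 = 45399 - 1*(-2976) = 45399 + 2976 = 48375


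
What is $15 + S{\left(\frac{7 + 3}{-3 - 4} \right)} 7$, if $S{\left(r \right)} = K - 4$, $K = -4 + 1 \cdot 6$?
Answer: $1$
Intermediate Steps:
$K = 2$ ($K = -4 + 6 = 2$)
$S{\left(r \right)} = -2$ ($S{\left(r \right)} = 2 - 4 = -2$)
$15 + S{\left(\frac{7 + 3}{-3 - 4} \right)} 7 = 15 - 14 = 1$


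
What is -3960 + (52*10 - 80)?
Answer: -3520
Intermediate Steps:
-3960 + (52*10 - 80) = -3960 + (520 - 80) = -3960 + 440 = -3520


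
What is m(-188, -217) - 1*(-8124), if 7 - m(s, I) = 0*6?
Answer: 8131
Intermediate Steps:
m(s, I) = 7 (m(s, I) = 7 - 0*6 = 7 - 1*0 = 7 + 0 = 7)
m(-188, -217) - 1*(-8124) = 7 - 1*(-8124) = 7 + 8124 = 8131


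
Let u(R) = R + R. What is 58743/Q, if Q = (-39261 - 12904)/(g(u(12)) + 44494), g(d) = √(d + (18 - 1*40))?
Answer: -2613711042/52165 - 58743*√2/52165 ≈ -50106.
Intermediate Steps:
u(R) = 2*R
g(d) = √(-22 + d) (g(d) = √(d + (18 - 40)) = √(d - 22) = √(-22 + d))
Q = -52165/(44494 + √2) (Q = (-39261 - 12904)/(√(-22 + 2*12) + 44494) = -52165/(√(-22 + 24) + 44494) = -52165/(√2 + 44494) = -52165/(44494 + √2) ≈ -1.1724)
58743/Q = 58743/(-1160514755/989858017 + 52165*√2/1979716034)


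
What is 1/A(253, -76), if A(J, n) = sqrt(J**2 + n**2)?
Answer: sqrt(69785)/69785 ≈ 0.0037855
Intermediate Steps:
1/A(253, -76) = 1/(sqrt(253**2 + (-76)**2)) = 1/(sqrt(64009 + 5776)) = 1/(sqrt(69785)) = sqrt(69785)/69785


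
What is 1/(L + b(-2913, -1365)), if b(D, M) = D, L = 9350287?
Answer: 1/9347374 ≈ 1.0698e-7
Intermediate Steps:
1/(L + b(-2913, -1365)) = 1/(9350287 - 2913) = 1/9347374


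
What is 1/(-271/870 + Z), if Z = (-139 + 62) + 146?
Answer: 870/59759 ≈ 0.014558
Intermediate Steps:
Z = 69 (Z = -77 + 146 = 69)
1/(-271/870 + Z) = 1/(-271/870 + 69) = 1/(59759/870) = 870/59759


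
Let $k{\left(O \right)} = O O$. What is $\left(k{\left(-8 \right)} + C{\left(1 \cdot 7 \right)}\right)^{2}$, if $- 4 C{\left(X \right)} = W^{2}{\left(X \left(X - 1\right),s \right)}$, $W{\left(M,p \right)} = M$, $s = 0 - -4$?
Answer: $142129$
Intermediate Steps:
$s = 4$ ($s = 0 + 4 = 4$)
$k{\left(O \right)} = O^{2}$
$C{\left(X \right)} = - \frac{X^{2} \left(-1 + X\right)^{2}}{4}$ ($C{\left(X \right)} = - \frac{\left(X \left(X - 1\right)\right)^{2}}{4} = - \frac{\left(X \left(-1 + X\right)\right)^{2}}{4} = - \frac{X^{2} \left(-1 + X\right)^{2}}{4}$)
$\left(k{\left(-8 \right)} + C{\left(1 \cdot 7 \right)}\right)^{2} = \left(\left(-8\right)^{2} - \frac{\left(1 \cdot 7\right)^{2} \left(-1 + 1 \cdot 7\right)^{2}}{4}\right)^{2} = \left(64 - \frac{7^{2} \left(-1 + 7\right)^{2}}{4}\right)^{2} = \left(64 - \frac{49 \cdot 6^{2}}{4}\right)^{2} = \left(64 - \frac{49}{4} \cdot 36\right)^{2} = \left(64 - 441\right)^{2} = \left(-377\right)^{2} = 142129$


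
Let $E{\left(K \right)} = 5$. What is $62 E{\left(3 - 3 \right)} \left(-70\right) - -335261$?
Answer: $313561$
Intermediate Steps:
$62 E{\left(3 - 3 \right)} \left(-70\right) - -335261 = 62 \cdot 5 \left(-70\right) - -335261 = 310 \left(-70\right) + 335261 = -21700 + 335261 = 313561$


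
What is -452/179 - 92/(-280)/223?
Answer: -7051603/2794190 ≈ -2.5237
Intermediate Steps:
-452/179 - 92/(-280)/223 = -452*1/179 - 92*(-1/280)*(1/223) = -452/179 + (23/70)*(1/223) = -452/179 + 23/15610 = -7051603/2794190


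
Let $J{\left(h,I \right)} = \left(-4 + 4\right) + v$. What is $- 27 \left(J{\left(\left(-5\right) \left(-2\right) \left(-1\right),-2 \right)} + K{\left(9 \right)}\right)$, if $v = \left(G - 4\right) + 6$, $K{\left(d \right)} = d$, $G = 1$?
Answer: $-324$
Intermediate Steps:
$v = 3$ ($v = \left(1 - 4\right) + 6 = -3 + 6 = 3$)
$J{\left(h,I \right)} = 3$ ($J{\left(h,I \right)} = \left(-4 + 4\right) + 3 = 0 + 3 = 3$)
$- 27 \left(J{\left(\left(-5\right) \left(-2\right) \left(-1\right),-2 \right)} + K{\left(9 \right)}\right) = - 27 \left(3 + 9\right) = \left(-27\right) 12 = -324$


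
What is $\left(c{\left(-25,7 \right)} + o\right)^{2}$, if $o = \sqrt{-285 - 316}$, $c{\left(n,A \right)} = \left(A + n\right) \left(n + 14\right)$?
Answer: $\left(198 + i \sqrt{601}\right)^{2} \approx 38603.0 + 9708.1 i$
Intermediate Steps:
$c{\left(n,A \right)} = \left(14 + n\right) \left(A + n\right)$ ($c{\left(n,A \right)} = \left(A + n\right) \left(14 + n\right) = \left(14 + n\right) \left(A + n\right)$)
$o = i \sqrt{601}$ ($o = \sqrt{-601} = i \sqrt{601} \approx 24.515 i$)
$\left(c{\left(-25,7 \right)} + o\right)^{2} = \left(\left(\left(-25\right)^{2} + 14 \cdot 7 + 14 \left(-25\right) + 7 \left(-25\right)\right) + i \sqrt{601}\right)^{2} = \left(\left(625 + 98 - 350 - 175\right) + i \sqrt{601}\right)^{2} = \left(198 + i \sqrt{601}\right)^{2}$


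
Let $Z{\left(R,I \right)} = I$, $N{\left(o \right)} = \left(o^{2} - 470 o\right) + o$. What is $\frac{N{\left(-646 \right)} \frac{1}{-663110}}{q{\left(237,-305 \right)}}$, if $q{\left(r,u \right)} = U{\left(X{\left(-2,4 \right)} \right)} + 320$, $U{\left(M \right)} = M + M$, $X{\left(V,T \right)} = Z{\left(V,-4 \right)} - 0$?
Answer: $- \frac{72029}{20689032} \approx -0.0034815$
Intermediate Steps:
$N{\left(o \right)} = o^{2} - 469 o$
$X{\left(V,T \right)} = -4$ ($X{\left(V,T \right)} = -4 - 0 = -4 + 0 = -4$)
$U{\left(M \right)} = 2 M$
$q{\left(r,u \right)} = 312$ ($q{\left(r,u \right)} = 2 \left(-4\right) + 320 = -8 + 320 = 312$)
$\frac{N{\left(-646 \right)} \frac{1}{-663110}}{q{\left(237,-305 \right)}} = \frac{- 646 \left(-469 - 646\right) \frac{1}{-663110}}{312} = \left(-646\right) \left(-1115\right) \left(- \frac{1}{663110}\right) \frac{1}{312} = 720290 \left(- \frac{1}{663110}\right) \frac{1}{312} = \left(- \frac{72029}{66311}\right) \frac{1}{312} = - \frac{72029}{20689032}$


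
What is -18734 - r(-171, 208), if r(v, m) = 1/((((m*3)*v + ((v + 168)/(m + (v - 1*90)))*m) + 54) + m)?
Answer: -105674784615/5640802 ≈ -18734.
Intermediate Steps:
r(v, m) = 1/(54 + m + 3*m*v + m*(168 + v)/(-90 + m + v)) (r(v, m) = 1/((((3*m)*v + ((168 + v)/(m + (v - 90)))*m) + 54) + m) = 1/(((3*m*v + ((168 + v)/(m + (-90 + v)))*m) + 54) + m) = 1/(((3*m*v + ((168 + v)/(-90 + m + v))*m) + 54) + m) = 1/(((3*m*v + m*(168 + v)/(-90 + m + v)) + 54) + m) = 1/((54 + 3*m*v + m*(168 + v)/(-90 + m + v)) + m) = 1/(54 + m + 3*m*v + m*(168 + v)/(-90 + m + v)))
-18734 - r(-171, 208) = -18734 - (-90 + 208 - 171)/(-4860 + 208**2 + 54*(-171) + 132*208 - 268*208*(-171) + 3*208*(-171)**2 + 3*(-171)*208**2) = -18734 - (-53)/(-4860 + 43264 - 9234 + 27456 + 9532224 + 3*208*29241 + 3*(-171)*43264) = -18734 - (-53)/(-4860 + 43264 - 9234 + 27456 + 9532224 + 18246384 - 22194432) = -18734 - (-53)/5640802 = -18734 - 1*(-53/5640802) = -18734 + 53/5640802 = -105674784615/5640802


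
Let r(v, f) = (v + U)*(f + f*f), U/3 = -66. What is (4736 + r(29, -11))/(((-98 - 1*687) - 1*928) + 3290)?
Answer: -13854/1577 ≈ -8.7850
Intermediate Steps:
U = -198 (U = 3*(-66) = -198)
r(v, f) = (-198 + v)*(f + f²) (r(v, f) = (v - 198)*(f + f*f) = (-198 + v)*(f + f²))
(4736 + r(29, -11))/(((-98 - 1*687) - 1*928) + 3290) = (4736 - 11*(-198 + 29 - 198*(-11) - 11*29))/(((-98 - 1*687) - 1*928) + 3290) = (4736 - 11*(-198 + 29 + 2178 - 319))/(((-98 - 687) - 928) + 3290) = (4736 - 11*1690)/((-785 - 928) + 3290) = (4736 - 18590)/(-1713 + 3290) = -13854/1577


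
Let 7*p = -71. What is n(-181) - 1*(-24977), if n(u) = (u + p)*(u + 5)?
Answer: 410327/7 ≈ 58618.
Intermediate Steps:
p = -71/7 (p = (⅐)*(-71) = -71/7 ≈ -10.143)
n(u) = (5 + u)*(-71/7 + u) (n(u) = (u - 71/7)*(u + 5) = (-71/7 + u)*(5 + u) = (5 + u)*(-71/7 + u))
n(-181) - 1*(-24977) = (-355/7 + (-181)² - 36/7*(-181)) - 1*(-24977) = (-355/7 + 32761 + 6516/7) + 24977 = 235488/7 + 24977 = 410327/7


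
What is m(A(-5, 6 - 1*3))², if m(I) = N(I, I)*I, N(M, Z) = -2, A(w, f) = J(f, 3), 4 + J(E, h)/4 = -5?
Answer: 5184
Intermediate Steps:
J(E, h) = -36 (J(E, h) = -16 + 4*(-5) = -16 - 20 = -36)
A(w, f) = -36
m(I) = -2*I
m(A(-5, 6 - 1*3))² = (-2*(-36))² = 72² = 5184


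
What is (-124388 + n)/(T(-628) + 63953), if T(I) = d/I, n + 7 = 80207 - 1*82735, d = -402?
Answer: -39853822/20081443 ≈ -1.9846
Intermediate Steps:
n = -2535 (n = -7 + (80207 - 1*82735) = -7 + (80207 - 82735) = -7 - 2528 = -2535)
T(I) = -402/I
(-124388 + n)/(T(-628) + 63953) = (-124388 - 2535)/(-402/(-628) + 63953) = -126923/(-402*(-1/628) + 63953) = -126923/(201/314 + 63953) = -126923/20081443/314 = -126923*314/20081443 = -39853822/20081443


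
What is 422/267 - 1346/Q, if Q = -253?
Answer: 466148/67551 ≈ 6.9007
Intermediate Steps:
422/267 - 1346/Q = 422/267 - 1346/(-253) = 422*(1/267) - 1346*(-1/253) = 422/267 + 1346/253 = 466148/67551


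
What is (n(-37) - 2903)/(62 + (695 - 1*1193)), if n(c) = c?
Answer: 735/109 ≈ 6.7431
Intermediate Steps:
(n(-37) - 2903)/(62 + (695 - 1*1193)) = (-37 - 2903)/(62 + (695 - 1*1193)) = -2940/(62 + (695 - 1193)) = -2940/(62 - 498) = -2940/(-436) = -2940*(-1/436) = 735/109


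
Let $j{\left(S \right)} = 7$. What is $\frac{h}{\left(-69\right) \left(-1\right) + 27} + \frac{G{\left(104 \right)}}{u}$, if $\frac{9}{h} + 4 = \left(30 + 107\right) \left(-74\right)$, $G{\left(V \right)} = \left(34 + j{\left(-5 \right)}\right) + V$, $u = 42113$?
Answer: $\frac{46932541}{13667521472} \approx 0.0034339$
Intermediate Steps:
$G{\left(V \right)} = 41 + V$ ($G{\left(V \right)} = \left(34 + 7\right) + V = 41 + V$)
$h = - \frac{9}{10142}$ ($h = \frac{9}{-4 + \left(30 + 107\right) \left(-74\right)} = \frac{9}{-4 + 137 \left(-74\right)} = \frac{9}{-4 - 10138} = \frac{9}{-10142} = 9 \left(- \frac{1}{10142}\right) = - \frac{9}{10142} \approx -0.0008874$)
$\frac{h}{\left(-69\right) \left(-1\right) + 27} + \frac{G{\left(104 \right)}}{u} = - \frac{9}{10142 \left(\left(-69\right) \left(-1\right) + 27\right)} + \frac{41 + 104}{42113} = - \frac{9}{10142 \left(69 + 27\right)} + 145 \cdot \frac{1}{42113} = - \frac{9}{10142 \cdot 96} + \frac{145}{42113} = \left(- \frac{9}{10142}\right) \frac{1}{96} + \frac{145}{42113} = - \frac{3}{324544} + \frac{145}{42113} = \frac{46932541}{13667521472}$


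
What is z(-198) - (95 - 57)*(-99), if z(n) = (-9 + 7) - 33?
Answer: 3727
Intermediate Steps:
z(n) = -35 (z(n) = -2 - 33 = -35)
z(-198) - (95 - 57)*(-99) = -35 - (95 - 57)*(-99) = -35 - 38*(-99) = -35 - 1*(-3762) = -35 + 3762 = 3727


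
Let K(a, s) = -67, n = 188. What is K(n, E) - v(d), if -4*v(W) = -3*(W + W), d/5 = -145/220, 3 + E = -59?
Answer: -5461/88 ≈ -62.057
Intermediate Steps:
E = -62 (E = -3 - 59 = -62)
d = -145/44 (d = 5*(-145/220) = 5*(-145*1/220) = 5*(-29/44) = -145/44 ≈ -3.2955)
v(W) = 3*W/2 (v(W) = -(-3)*(W + W)/4 = -(-3)*2*W/4 = -(-3)*W/2 = 3*W/2)
K(n, E) - v(d) = -67 - 3*(-145)/(2*44) = -67 - 1*(-435/88) = -67 + 435/88 = -5461/88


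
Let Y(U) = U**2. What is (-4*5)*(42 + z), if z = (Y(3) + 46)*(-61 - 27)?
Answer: 95960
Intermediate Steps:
z = -4840 (z = (3**2 + 46)*(-61 - 27) = (9 + 46)*(-88) = 55*(-88) = -4840)
(-4*5)*(42 + z) = (-4*5)*(42 - 4840) = -20*(-4798) = 95960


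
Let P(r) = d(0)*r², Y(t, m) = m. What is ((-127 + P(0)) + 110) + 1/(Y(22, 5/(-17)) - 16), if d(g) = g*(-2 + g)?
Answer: -4726/277 ≈ -17.061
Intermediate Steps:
P(r) = 0 (P(r) = (0*(-2 + 0))*r² = (0*(-2))*r² = 0*r² = 0)
((-127 + P(0)) + 110) + 1/(Y(22, 5/(-17)) - 16) = ((-127 + 0) + 110) + 1/(5/(-17) - 16) = (-127 + 110) + 1/(5*(-1/17) - 16) = -17 + 1/(-5/17 - 16) = -17 + 1/(-277/17) = -17 - 17/277 = -4726/277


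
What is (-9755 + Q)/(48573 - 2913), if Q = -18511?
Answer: -4711/7610 ≈ -0.61905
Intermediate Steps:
(-9755 + Q)/(48573 - 2913) = (-9755 - 18511)/(48573 - 2913) = -28266/45660 = -28266*1/45660 = -4711/7610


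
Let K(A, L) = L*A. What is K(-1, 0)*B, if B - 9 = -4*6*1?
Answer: 0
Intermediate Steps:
K(A, L) = A*L
B = -15 (B = 9 - 4*6*1 = 9 - 24*1 = 9 - 24 = -15)
K(-1, 0)*B = -1*0*(-15) = 0*(-15) = 0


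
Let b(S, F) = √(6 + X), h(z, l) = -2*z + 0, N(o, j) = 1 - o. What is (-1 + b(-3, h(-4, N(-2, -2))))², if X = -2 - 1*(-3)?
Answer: (1 - √7)² ≈ 2.7085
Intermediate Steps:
X = 1 (X = -2 + 3 = 1)
h(z, l) = -2*z
b(S, F) = √7 (b(S, F) = √(6 + 1) = √7)
(-1 + b(-3, h(-4, N(-2, -2))))² = (-1 + √7)²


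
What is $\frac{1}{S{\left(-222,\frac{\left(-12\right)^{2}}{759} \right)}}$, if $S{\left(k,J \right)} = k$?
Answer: $- \frac{1}{222} \approx -0.0045045$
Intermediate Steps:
$\frac{1}{S{\left(-222,\frac{\left(-12\right)^{2}}{759} \right)}} = \frac{1}{-222} = - \frac{1}{222}$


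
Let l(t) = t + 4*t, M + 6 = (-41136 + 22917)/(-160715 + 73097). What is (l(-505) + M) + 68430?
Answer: 1924652267/29206 ≈ 65899.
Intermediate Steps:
M = -169163/29206 (M = -6 + (-41136 + 22917)/(-160715 + 73097) = -6 - 18219/(-87618) = -6 - 18219*(-1/87618) = -6 + 6073/29206 = -169163/29206 ≈ -5.7921)
l(t) = 5*t
(l(-505) + M) + 68430 = (5*(-505) - 169163/29206) + 68430 = (-2525 - 169163/29206) + 68430 = -73914313/29206 + 68430 = 1924652267/29206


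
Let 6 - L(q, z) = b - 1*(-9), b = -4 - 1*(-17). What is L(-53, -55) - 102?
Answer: -118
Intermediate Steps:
b = 13 (b = -4 + 17 = 13)
L(q, z) = -16 (L(q, z) = 6 - (13 - 1*(-9)) = 6 - (13 + 9) = 6 - 1*22 = 6 - 22 = -16)
L(-53, -55) - 102 = -16 - 102 = -118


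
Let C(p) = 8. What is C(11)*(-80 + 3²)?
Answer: -568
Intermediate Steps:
C(11)*(-80 + 3²) = 8*(-80 + 3²) = 8*(-80 + 9) = 8*(-71) = -568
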